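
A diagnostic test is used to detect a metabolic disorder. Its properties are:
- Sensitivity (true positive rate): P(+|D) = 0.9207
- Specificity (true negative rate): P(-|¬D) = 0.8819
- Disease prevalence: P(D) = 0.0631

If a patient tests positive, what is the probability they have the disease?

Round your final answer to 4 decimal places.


Let D = has disease, + = positive test

Given:
- P(D) = 0.0631 (prevalence)
- P(+|D) = 0.9207 (sensitivity)
- P(-|¬D) = 0.8819 (specificity)
- P(+|¬D) = 0.1181 (false positive rate = 1 - specificity)

Step 1: Find P(+)
P(+) = P(+|D)P(D) + P(+|¬D)P(¬D)
     = 0.9207 × 0.0631 + 0.1181 × 0.9369
     = 0.05809617 + 0.11064789
     = 0.16874406

Step 2: Apply Bayes' theorem for P(D|+)
P(D|+) = P(+|D)P(D) / P(+)
       = 0.05809617 / 0.16874406
       = 0.3443


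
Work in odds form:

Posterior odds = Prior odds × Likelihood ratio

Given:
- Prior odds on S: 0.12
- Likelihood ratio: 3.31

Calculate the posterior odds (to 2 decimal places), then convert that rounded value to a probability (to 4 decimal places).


Step 1: Calculate posterior odds
Posterior odds = Prior odds × LR
               = 0.12 × 3.31
               = 0.40

Step 2: Convert to probability
P(S|E) = Posterior odds / (1 + Posterior odds)
       = 0.40 / (1 + 0.40)
       = 0.40 / 1.40
       = 0.2857

The evidence increased P(S) from 0.1071 to 0.2857.


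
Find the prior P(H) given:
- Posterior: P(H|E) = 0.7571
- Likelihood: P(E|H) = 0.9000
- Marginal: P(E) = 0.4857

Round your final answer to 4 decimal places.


From Bayes' theorem: P(H|E) = P(E|H) × P(H) / P(E)

Rearranging for P(H):
P(H) = P(H|E) × P(E) / P(E|H)
     = 0.7571 × 0.4857 / 0.9000
     = 0.36772347 / 0.9000
     = 0.4086


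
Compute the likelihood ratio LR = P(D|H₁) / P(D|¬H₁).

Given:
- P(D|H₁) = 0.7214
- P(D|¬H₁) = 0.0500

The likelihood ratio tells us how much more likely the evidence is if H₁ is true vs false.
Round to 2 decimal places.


Likelihood Ratio (LR) = P(D|H₁) / P(D|¬H₁)

LR = 0.7214 / 0.0500
   = 14.43

The evidence is 14.43 times more likely if H₁ is true than if H₁ is false.
LR > 1, so observing D raises the odds in favor of H₁.


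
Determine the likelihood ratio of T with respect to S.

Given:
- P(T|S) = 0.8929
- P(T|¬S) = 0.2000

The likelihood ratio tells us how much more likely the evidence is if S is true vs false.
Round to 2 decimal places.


Likelihood Ratio (LR) = P(T|S) / P(T|¬S)

LR = 0.8929 / 0.2000
   = 4.46

The evidence is 4.46 times more likely if S is true than if S is false.
Because LR exceeds 1, T is evidence for S.


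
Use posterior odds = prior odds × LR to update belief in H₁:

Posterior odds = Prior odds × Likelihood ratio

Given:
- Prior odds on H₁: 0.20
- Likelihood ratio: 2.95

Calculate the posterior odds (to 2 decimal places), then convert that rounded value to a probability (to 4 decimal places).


Step 1: Calculate posterior odds
Posterior odds = Prior odds × LR
               = 0.20 × 2.95
               = 0.59

Step 2: Convert to probability
P(H₁|E) = Posterior odds / (1 + Posterior odds)
       = 0.59 / (1 + 0.59)
       = 0.59 / 1.59
       = 0.3711

The evidence increased P(H₁) from 0.1667 to 0.3711.


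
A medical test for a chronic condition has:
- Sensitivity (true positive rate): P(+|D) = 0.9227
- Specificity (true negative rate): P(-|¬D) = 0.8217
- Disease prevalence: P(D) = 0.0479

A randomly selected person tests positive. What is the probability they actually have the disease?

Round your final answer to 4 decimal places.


Let D = has disease, + = positive test

Given:
- P(D) = 0.0479 (prevalence)
- P(+|D) = 0.9227 (sensitivity)
- P(-|¬D) = 0.8217 (specificity)
- P(+|¬D) = 0.1783 (false positive rate = 1 - specificity)

Step 1: Find P(+)
P(+) = P(+|D)P(D) + P(+|¬D)P(¬D)
     = 0.9227 × 0.0479 + 0.1783 × 0.9521
     = 0.04419733 + 0.16975943
     = 0.21395676

Step 2: Apply Bayes' theorem for P(D|+)
P(D|+) = P(+|D)P(D) / P(+)
       = 0.04419733 / 0.21395676
       = 0.2066


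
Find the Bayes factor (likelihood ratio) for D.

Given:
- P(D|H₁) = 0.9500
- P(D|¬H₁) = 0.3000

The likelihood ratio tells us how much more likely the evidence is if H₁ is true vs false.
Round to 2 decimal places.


Likelihood Ratio (LR) = P(D|H₁) / P(D|¬H₁)

LR = 0.9500 / 0.3000
   = 3.17

The evidence is 3.17 times more likely if H₁ is true than if H₁ is false.
LR > 1, so observing D raises the odds in favor of H₁.


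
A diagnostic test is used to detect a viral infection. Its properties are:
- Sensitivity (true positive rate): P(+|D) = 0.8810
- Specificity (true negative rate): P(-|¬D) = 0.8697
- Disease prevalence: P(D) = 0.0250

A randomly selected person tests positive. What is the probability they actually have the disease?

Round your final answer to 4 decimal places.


Let D = has disease, + = positive test

Given:
- P(D) = 0.0250 (prevalence)
- P(+|D) = 0.8810 (sensitivity)
- P(-|¬D) = 0.8697 (specificity)
- P(+|¬D) = 0.1303 (false positive rate = 1 - specificity)

Step 1: Find P(+)
P(+) = P(+|D)P(D) + P(+|¬D)P(¬D)
     = 0.8810 × 0.0250 + 0.1303 × 0.9750
     = 0.02202500 + 0.12704250
     = 0.14906750

Step 2: Apply Bayes' theorem for P(D|+)
P(D|+) = P(+|D)P(D) / P(+)
       = 0.02202500 / 0.14906750
       = 0.1478


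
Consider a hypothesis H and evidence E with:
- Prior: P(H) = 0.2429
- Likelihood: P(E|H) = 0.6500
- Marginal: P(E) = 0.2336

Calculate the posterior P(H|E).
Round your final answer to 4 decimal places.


Using Bayes' theorem:

P(H|E) = P(E|H) × P(H) / P(E)
       = 0.6500 × 0.2429 / 0.2336
       = 0.15788500 / 0.2336
       = 0.6759

The evidence strengthens our belief in H.
Prior: 0.2429 → Posterior: 0.6759


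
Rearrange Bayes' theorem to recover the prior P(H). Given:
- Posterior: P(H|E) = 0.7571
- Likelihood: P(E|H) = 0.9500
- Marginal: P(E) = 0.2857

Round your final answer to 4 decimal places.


From Bayes' theorem: P(H|E) = P(E|H) × P(H) / P(E)

Rearranging for P(H):
P(H) = P(H|E) × P(E) / P(E|H)
     = 0.7571 × 0.2857 / 0.9500
     = 0.21630347 / 0.9500
     = 0.2277


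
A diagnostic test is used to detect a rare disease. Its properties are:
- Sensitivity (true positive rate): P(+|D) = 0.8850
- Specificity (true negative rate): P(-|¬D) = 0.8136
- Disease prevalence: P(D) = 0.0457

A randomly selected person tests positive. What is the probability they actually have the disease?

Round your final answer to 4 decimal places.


Let D = has disease, + = positive test

Given:
- P(D) = 0.0457 (prevalence)
- P(+|D) = 0.8850 (sensitivity)
- P(-|¬D) = 0.8136 (specificity)
- P(+|¬D) = 0.1864 (false positive rate = 1 - specificity)

Step 1: Find P(+)
P(+) = P(+|D)P(D) + P(+|¬D)P(¬D)
     = 0.8850 × 0.0457 + 0.1864 × 0.9543
     = 0.04044450 + 0.17788152
     = 0.21832602

Step 2: Apply Bayes' theorem for P(D|+)
P(D|+) = P(+|D)P(D) / P(+)
       = 0.04044450 / 0.21832602
       = 0.1852


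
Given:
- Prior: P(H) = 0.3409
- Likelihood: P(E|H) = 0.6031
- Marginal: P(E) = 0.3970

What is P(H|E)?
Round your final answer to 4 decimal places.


Using Bayes' theorem:

P(H|E) = P(E|H) × P(H) / P(E)
       = 0.6031 × 0.3409 / 0.3970
       = 0.20559679 / 0.3970
       = 0.5179

The evidence strengthens our belief in H.
Prior: 0.3409 → Posterior: 0.5179


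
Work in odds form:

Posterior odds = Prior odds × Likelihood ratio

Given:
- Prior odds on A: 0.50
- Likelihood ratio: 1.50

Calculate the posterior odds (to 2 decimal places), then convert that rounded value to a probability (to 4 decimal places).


Step 1: Calculate posterior odds
Posterior odds = Prior odds × LR
               = 0.50 × 1.50
               = 0.75

Step 2: Convert to probability
P(A|E) = Posterior odds / (1 + Posterior odds)
       = 0.75 / (1 + 0.75)
       = 0.75 / 1.75
       = 0.4286

The evidence increased P(A) from 0.3333 to 0.4286.


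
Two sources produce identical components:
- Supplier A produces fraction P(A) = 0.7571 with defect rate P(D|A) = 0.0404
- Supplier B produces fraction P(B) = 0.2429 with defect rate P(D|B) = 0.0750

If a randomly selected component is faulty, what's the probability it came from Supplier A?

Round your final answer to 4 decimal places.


Let A = from Supplier A, D = faulty

Given:
- P(A) = 0.7571, P(B) = 0.2429
- P(D|A) = 0.0404, P(D|B) = 0.0750

Step 1: Find P(D)
P(D) = P(D|A)P(A) + P(D|B)P(B)
     = 0.0404 × 0.7571 + 0.0750 × 0.2429
     = 0.03058684 + 0.01821750
     = 0.04880434

Step 2: Apply Bayes' theorem
P(A|D) = P(D|A)P(A) / P(D)
       = 0.03058684 / 0.04880434
       = 0.6267


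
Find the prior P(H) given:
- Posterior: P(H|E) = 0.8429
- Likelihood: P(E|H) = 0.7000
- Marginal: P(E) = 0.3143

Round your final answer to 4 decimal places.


From Bayes' theorem: P(H|E) = P(E|H) × P(H) / P(E)

Rearranging for P(H):
P(H) = P(H|E) × P(E) / P(E|H)
     = 0.8429 × 0.3143 / 0.7000
     = 0.26492347 / 0.7000
     = 0.3785


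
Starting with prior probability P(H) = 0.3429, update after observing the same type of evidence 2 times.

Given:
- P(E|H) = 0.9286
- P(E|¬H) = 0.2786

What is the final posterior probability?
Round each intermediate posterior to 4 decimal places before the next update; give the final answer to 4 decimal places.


Sequential Bayesian updating:

Initial prior: P(H) = 0.3429

Update 1:
  P(E) = 0.9286 × 0.3429 + 0.2786 × 0.6571 = 0.31841694 + 0.18306806 = 0.50148500
  P(H|E) = 0.31841694 / 0.50148500 = 0.6349

Update 2:
  P(E) = 0.9286 × 0.6349 + 0.2786 × 0.3651 = 0.58956814 + 0.10171686 = 0.69128500
  P(H|E) = 0.58956814 / 0.69128500 = 0.8529

Final posterior: 0.8529


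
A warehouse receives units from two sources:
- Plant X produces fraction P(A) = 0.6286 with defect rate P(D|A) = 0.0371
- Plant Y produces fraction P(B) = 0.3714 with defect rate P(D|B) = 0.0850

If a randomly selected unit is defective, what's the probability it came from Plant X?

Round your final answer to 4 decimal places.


Let A = from Plant X, D = defective

Given:
- P(A) = 0.6286, P(B) = 0.3714
- P(D|A) = 0.0371, P(D|B) = 0.0850

Step 1: Find P(D)
P(D) = P(D|A)P(A) + P(D|B)P(B)
     = 0.0371 × 0.6286 + 0.0850 × 0.3714
     = 0.02332106 + 0.03156900
     = 0.05489006

Step 2: Apply Bayes' theorem
P(A|D) = P(D|A)P(A) / P(D)
       = 0.02332106 / 0.05489006
       = 0.4249


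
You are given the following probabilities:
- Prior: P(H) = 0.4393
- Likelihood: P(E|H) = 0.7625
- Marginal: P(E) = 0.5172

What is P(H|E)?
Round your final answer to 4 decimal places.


Using Bayes' theorem:

P(H|E) = P(E|H) × P(H) / P(E)
       = 0.7625 × 0.4393 / 0.5172
       = 0.33496625 / 0.5172
       = 0.6477

The evidence strengthens our belief in H.
Prior: 0.4393 → Posterior: 0.6477


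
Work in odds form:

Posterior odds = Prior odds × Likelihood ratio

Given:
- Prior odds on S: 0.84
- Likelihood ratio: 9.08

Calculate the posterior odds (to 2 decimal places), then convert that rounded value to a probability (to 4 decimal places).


Step 1: Calculate posterior odds
Posterior odds = Prior odds × LR
               = 0.84 × 9.08
               = 7.63

Step 2: Convert to probability
P(S|E) = Posterior odds / (1 + Posterior odds)
       = 7.63 / (1 + 7.63)
       = 7.63 / 8.63
       = 0.8841

The evidence increased P(S) from 0.4565 to 0.8841.


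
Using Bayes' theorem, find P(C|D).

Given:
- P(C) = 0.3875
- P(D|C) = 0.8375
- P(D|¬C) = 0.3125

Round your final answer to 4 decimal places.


Bayes' theorem: P(C|D) = P(D|C) × P(C) / P(D)

Step 1: Calculate P(D) using law of total probability
P(D) = P(D|C)P(C) + P(D|¬C)P(¬C)
     = 0.8375 × 0.3875 + 0.3125 × 0.6125
     = 0.32453125 + 0.19140625
     = 0.51593750

Step 2: Apply Bayes' theorem
P(C|D) = P(D|C) × P(C) / P(D)
       = 0.32453125 / 0.51593750
       = 0.6290


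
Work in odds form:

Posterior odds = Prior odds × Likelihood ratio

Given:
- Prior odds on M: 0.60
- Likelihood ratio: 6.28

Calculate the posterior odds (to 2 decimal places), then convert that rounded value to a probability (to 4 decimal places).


Step 1: Calculate posterior odds
Posterior odds = Prior odds × LR
               = 0.60 × 6.28
               = 3.77

Step 2: Convert to probability
P(M|E) = Posterior odds / (1 + Posterior odds)
       = 3.77 / (1 + 3.77)
       = 3.77 / 4.77
       = 0.7904

The evidence increased P(M) from 0.3750 to 0.7904.


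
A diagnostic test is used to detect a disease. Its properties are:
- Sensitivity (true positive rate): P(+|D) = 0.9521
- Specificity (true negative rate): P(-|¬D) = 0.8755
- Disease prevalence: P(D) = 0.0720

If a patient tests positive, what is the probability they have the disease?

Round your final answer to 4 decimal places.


Let D = has disease, + = positive test

Given:
- P(D) = 0.0720 (prevalence)
- P(+|D) = 0.9521 (sensitivity)
- P(-|¬D) = 0.8755 (specificity)
- P(+|¬D) = 0.1245 (false positive rate = 1 - specificity)

Step 1: Find P(+)
P(+) = P(+|D)P(D) + P(+|¬D)P(¬D)
     = 0.9521 × 0.0720 + 0.1245 × 0.9280
     = 0.06855120 + 0.11553600
     = 0.18408720

Step 2: Apply Bayes' theorem for P(D|+)
P(D|+) = P(+|D)P(D) / P(+)
       = 0.06855120 / 0.18408720
       = 0.3724


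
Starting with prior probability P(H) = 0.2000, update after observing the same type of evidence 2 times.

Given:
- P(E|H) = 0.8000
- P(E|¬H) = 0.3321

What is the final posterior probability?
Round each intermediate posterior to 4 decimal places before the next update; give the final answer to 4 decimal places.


Sequential Bayesian updating:

Initial prior: P(H) = 0.2000

Update 1:
  P(E) = 0.8000 × 0.2000 + 0.3321 × 0.8000 = 0.16000000 + 0.26568000 = 0.42568000
  P(H|E) = 0.16000000 / 0.42568000 = 0.3759

Update 2:
  P(E) = 0.8000 × 0.3759 + 0.3321 × 0.6241 = 0.30072000 + 0.20726361 = 0.50798361
  P(H|E) = 0.30072000 / 0.50798361 = 0.5920

Final posterior: 0.5920


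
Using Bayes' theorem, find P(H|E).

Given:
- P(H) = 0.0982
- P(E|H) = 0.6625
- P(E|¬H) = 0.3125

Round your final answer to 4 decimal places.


Bayes' theorem: P(H|E) = P(E|H) × P(H) / P(E)

Step 1: Calculate P(E) using law of total probability
P(E) = P(E|H)P(H) + P(E|¬H)P(¬H)
     = 0.6625 × 0.0982 + 0.3125 × 0.9018
     = 0.06505750 + 0.28181250
     = 0.34687000

Step 2: Apply Bayes' theorem
P(H|E) = P(E|H) × P(H) / P(E)
       = 0.06505750 / 0.34687000
       = 0.1876


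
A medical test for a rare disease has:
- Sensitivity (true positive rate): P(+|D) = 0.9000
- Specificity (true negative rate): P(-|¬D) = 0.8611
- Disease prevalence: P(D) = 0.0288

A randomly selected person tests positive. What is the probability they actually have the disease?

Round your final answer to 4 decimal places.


Let D = has disease, + = positive test

Given:
- P(D) = 0.0288 (prevalence)
- P(+|D) = 0.9000 (sensitivity)
- P(-|¬D) = 0.8611 (specificity)
- P(+|¬D) = 0.1389 (false positive rate = 1 - specificity)

Step 1: Find P(+)
P(+) = P(+|D)P(D) + P(+|¬D)P(¬D)
     = 0.9000 × 0.0288 + 0.1389 × 0.9712
     = 0.02592000 + 0.13489968
     = 0.16081968

Step 2: Apply Bayes' theorem for P(D|+)
P(D|+) = P(+|D)P(D) / P(+)
       = 0.02592000 / 0.16081968
       = 0.1612


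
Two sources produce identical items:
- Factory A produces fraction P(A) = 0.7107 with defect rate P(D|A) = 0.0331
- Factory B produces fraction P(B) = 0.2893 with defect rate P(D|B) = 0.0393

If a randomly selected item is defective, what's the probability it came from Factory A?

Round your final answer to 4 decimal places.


Let A = from Factory A, D = defective

Given:
- P(A) = 0.7107, P(B) = 0.2893
- P(D|A) = 0.0331, P(D|B) = 0.0393

Step 1: Find P(D)
P(D) = P(D|A)P(A) + P(D|B)P(B)
     = 0.0331 × 0.7107 + 0.0393 × 0.2893
     = 0.02352417 + 0.01136949
     = 0.03489366

Step 2: Apply Bayes' theorem
P(A|D) = P(D|A)P(A) / P(D)
       = 0.02352417 / 0.03489366
       = 0.6742


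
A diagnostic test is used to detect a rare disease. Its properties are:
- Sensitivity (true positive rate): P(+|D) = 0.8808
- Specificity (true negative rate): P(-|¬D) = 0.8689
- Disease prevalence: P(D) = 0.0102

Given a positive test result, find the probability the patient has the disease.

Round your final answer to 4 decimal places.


Let D = has disease, + = positive test

Given:
- P(D) = 0.0102 (prevalence)
- P(+|D) = 0.8808 (sensitivity)
- P(-|¬D) = 0.8689 (specificity)
- P(+|¬D) = 0.1311 (false positive rate = 1 - specificity)

Step 1: Find P(+)
P(+) = P(+|D)P(D) + P(+|¬D)P(¬D)
     = 0.8808 × 0.0102 + 0.1311 × 0.9898
     = 0.00898416 + 0.12976278
     = 0.13874694

Step 2: Apply Bayes' theorem for P(D|+)
P(D|+) = P(+|D)P(D) / P(+)
       = 0.00898416 / 0.13874694
       = 0.0648


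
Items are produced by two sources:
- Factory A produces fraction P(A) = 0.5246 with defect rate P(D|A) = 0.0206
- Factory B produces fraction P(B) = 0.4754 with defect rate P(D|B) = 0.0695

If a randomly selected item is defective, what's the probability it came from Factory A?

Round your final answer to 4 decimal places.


Let A = from Factory A, D = defective

Given:
- P(A) = 0.5246, P(B) = 0.4754
- P(D|A) = 0.0206, P(D|B) = 0.0695

Step 1: Find P(D)
P(D) = P(D|A)P(A) + P(D|B)P(B)
     = 0.0206 × 0.5246 + 0.0695 × 0.4754
     = 0.01080676 + 0.03304030
     = 0.04384706

Step 2: Apply Bayes' theorem
P(A|D) = P(D|A)P(A) / P(D)
       = 0.01080676 / 0.04384706
       = 0.2465


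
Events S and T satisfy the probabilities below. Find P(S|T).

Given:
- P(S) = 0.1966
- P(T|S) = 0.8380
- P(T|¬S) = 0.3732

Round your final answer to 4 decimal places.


Bayes' theorem: P(S|T) = P(T|S) × P(S) / P(T)

Step 1: Calculate P(T) using law of total probability
P(T) = P(T|S)P(S) + P(T|¬S)P(¬S)
     = 0.8380 × 0.1966 + 0.3732 × 0.8034
     = 0.16475080 + 0.29982888
     = 0.46457968

Step 2: Apply Bayes' theorem
P(S|T) = P(T|S) × P(S) / P(T)
       = 0.16475080 / 0.46457968
       = 0.3546


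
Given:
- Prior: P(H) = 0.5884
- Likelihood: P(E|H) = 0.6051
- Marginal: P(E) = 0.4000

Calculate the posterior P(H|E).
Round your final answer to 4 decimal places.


Using Bayes' theorem:

P(H|E) = P(E|H) × P(H) / P(E)
       = 0.6051 × 0.5884 / 0.4000
       = 0.35604084 / 0.4000
       = 0.8901

The evidence strengthens our belief in H.
Prior: 0.5884 → Posterior: 0.8901


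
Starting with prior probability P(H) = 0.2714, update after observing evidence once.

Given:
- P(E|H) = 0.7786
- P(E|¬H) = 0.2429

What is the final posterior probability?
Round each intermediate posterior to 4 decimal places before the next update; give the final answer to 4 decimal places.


Sequential Bayesian updating:

Initial prior: P(H) = 0.2714

Update 1:
  P(E) = 0.7786 × 0.2714 + 0.2429 × 0.7286 = 0.21131204 + 0.17697694 = 0.38828898
  P(H|E) = 0.21131204 / 0.38828898 = 0.5442

Final posterior: 0.5442


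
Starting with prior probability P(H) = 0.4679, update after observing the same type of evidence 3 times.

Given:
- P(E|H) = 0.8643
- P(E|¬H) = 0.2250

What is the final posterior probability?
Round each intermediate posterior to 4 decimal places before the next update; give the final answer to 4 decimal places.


Sequential Bayesian updating:

Initial prior: P(H) = 0.4679

Update 1:
  P(E) = 0.8643 × 0.4679 + 0.2250 × 0.5321 = 0.40440597 + 0.11972250 = 0.52412847
  P(H|E) = 0.40440597 / 0.52412847 = 0.7716

Update 2:
  P(E) = 0.8643 × 0.7716 + 0.2250 × 0.2284 = 0.66689388 + 0.05139000 = 0.71828388
  P(H|E) = 0.66689388 / 0.71828388 = 0.9285

Update 3:
  P(E) = 0.8643 × 0.9285 + 0.2250 × 0.0715 = 0.80250255 + 0.01608750 = 0.81859005
  P(H|E) = 0.80250255 / 0.81859005 = 0.9803

Final posterior: 0.9803


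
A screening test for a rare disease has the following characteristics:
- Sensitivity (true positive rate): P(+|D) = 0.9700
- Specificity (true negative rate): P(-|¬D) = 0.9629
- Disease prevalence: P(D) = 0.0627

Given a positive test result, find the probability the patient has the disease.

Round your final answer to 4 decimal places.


Let D = has disease, + = positive test

Given:
- P(D) = 0.0627 (prevalence)
- P(+|D) = 0.9700 (sensitivity)
- P(-|¬D) = 0.9629 (specificity)
- P(+|¬D) = 0.0371 (false positive rate = 1 - specificity)

Step 1: Find P(+)
P(+) = P(+|D)P(D) + P(+|¬D)P(¬D)
     = 0.9700 × 0.0627 + 0.0371 × 0.9373
     = 0.06081900 + 0.03477383
     = 0.09559283

Step 2: Apply Bayes' theorem for P(D|+)
P(D|+) = P(+|D)P(D) / P(+)
       = 0.06081900 / 0.09559283
       = 0.6362


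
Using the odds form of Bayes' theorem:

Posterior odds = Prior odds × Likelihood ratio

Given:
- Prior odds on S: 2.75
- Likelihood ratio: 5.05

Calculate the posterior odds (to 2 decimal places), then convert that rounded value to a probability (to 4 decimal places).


Step 1: Calculate posterior odds
Posterior odds = Prior odds × LR
               = 2.75 × 5.05
               = 13.89

Step 2: Convert to probability
P(S|E) = Posterior odds / (1 + Posterior odds)
       = 13.89 / (1 + 13.89)
       = 13.89 / 14.89
       = 0.9328

The evidence increased P(S) from 0.7333 to 0.9328.


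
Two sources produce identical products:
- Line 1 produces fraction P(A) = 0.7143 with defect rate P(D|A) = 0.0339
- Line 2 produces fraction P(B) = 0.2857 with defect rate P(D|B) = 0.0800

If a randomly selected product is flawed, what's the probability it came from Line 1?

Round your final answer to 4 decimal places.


Let A = from Line 1, D = flawed

Given:
- P(A) = 0.7143, P(B) = 0.2857
- P(D|A) = 0.0339, P(D|B) = 0.0800

Step 1: Find P(D)
P(D) = P(D|A)P(A) + P(D|B)P(B)
     = 0.0339 × 0.7143 + 0.0800 × 0.2857
     = 0.02421477 + 0.02285600
     = 0.04707077

Step 2: Apply Bayes' theorem
P(A|D) = P(D|A)P(A) / P(D)
       = 0.02421477 / 0.04707077
       = 0.5144


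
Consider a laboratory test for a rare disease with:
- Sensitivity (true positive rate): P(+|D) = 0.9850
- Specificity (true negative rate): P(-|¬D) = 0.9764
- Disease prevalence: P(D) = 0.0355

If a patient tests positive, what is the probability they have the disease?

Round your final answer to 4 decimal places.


Let D = has disease, + = positive test

Given:
- P(D) = 0.0355 (prevalence)
- P(+|D) = 0.9850 (sensitivity)
- P(-|¬D) = 0.9764 (specificity)
- P(+|¬D) = 0.0236 (false positive rate = 1 - specificity)

Step 1: Find P(+)
P(+) = P(+|D)P(D) + P(+|¬D)P(¬D)
     = 0.9850 × 0.0355 + 0.0236 × 0.9645
     = 0.03496750 + 0.02276220
     = 0.05772970

Step 2: Apply Bayes' theorem for P(D|+)
P(D|+) = P(+|D)P(D) / P(+)
       = 0.03496750 / 0.05772970
       = 0.6057


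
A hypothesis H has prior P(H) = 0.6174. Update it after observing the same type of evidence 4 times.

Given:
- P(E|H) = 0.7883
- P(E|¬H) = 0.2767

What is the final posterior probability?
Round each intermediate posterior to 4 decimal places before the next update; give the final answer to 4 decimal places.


Sequential Bayesian updating:

Initial prior: P(H) = 0.6174

Update 1:
  P(E) = 0.7883 × 0.6174 + 0.2767 × 0.3826 = 0.48669642 + 0.10586542 = 0.59256184
  P(H|E) = 0.48669642 / 0.59256184 = 0.8213

Update 2:
  P(E) = 0.7883 × 0.8213 + 0.2767 × 0.1787 = 0.64743079 + 0.04944629 = 0.69687708
  P(H|E) = 0.64743079 / 0.69687708 = 0.9290

Update 3:
  P(E) = 0.7883 × 0.9290 + 0.2767 × 0.0710 = 0.73233070 + 0.01964570 = 0.75197640
  P(H|E) = 0.73233070 / 0.75197640 = 0.9739

Update 4:
  P(E) = 0.7883 × 0.9739 + 0.2767 × 0.0261 = 0.76772537 + 0.00722187 = 0.77494724
  P(H|E) = 0.76772537 / 0.77494724 = 0.9907

Final posterior: 0.9907


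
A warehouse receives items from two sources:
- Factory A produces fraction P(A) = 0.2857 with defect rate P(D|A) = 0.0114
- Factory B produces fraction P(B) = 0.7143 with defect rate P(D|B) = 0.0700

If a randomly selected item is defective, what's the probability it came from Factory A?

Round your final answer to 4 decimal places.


Let A = from Factory A, D = defective

Given:
- P(A) = 0.2857, P(B) = 0.7143
- P(D|A) = 0.0114, P(D|B) = 0.0700

Step 1: Find P(D)
P(D) = P(D|A)P(A) + P(D|B)P(B)
     = 0.0114 × 0.2857 + 0.0700 × 0.7143
     = 0.00325698 + 0.05000100
     = 0.05325798

Step 2: Apply Bayes' theorem
P(A|D) = P(D|A)P(A) / P(D)
       = 0.00325698 / 0.05325798
       = 0.0612


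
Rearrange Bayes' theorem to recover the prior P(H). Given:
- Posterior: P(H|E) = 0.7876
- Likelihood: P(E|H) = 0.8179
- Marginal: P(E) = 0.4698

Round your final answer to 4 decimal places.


From Bayes' theorem: P(H|E) = P(E|H) × P(H) / P(E)

Rearranging for P(H):
P(H) = P(H|E) × P(E) / P(E|H)
     = 0.7876 × 0.4698 / 0.8179
     = 0.37001448 / 0.8179
     = 0.4524


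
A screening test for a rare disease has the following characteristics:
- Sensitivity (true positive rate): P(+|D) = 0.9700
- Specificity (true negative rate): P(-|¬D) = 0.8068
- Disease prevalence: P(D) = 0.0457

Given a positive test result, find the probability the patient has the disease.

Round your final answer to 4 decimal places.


Let D = has disease, + = positive test

Given:
- P(D) = 0.0457 (prevalence)
- P(+|D) = 0.9700 (sensitivity)
- P(-|¬D) = 0.8068 (specificity)
- P(+|¬D) = 0.1932 (false positive rate = 1 - specificity)

Step 1: Find P(+)
P(+) = P(+|D)P(D) + P(+|¬D)P(¬D)
     = 0.9700 × 0.0457 + 0.1932 × 0.9543
     = 0.04432900 + 0.18437076
     = 0.22869976

Step 2: Apply Bayes' theorem for P(D|+)
P(D|+) = P(+|D)P(D) / P(+)
       = 0.04432900 / 0.22869976
       = 0.1938


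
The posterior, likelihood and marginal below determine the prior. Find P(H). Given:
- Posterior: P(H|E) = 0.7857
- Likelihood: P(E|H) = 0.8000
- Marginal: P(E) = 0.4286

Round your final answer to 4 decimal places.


From Bayes' theorem: P(H|E) = P(E|H) × P(H) / P(E)

Rearranging for P(H):
P(H) = P(H|E) × P(E) / P(E|H)
     = 0.7857 × 0.4286 / 0.8000
     = 0.33675102 / 0.8000
     = 0.4209


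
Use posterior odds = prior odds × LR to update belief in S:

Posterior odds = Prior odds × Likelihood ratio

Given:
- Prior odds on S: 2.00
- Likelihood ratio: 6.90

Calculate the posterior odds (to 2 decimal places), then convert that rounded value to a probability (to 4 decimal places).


Step 1: Calculate posterior odds
Posterior odds = Prior odds × LR
               = 2.00 × 6.90
               = 13.80

Step 2: Convert to probability
P(S|E) = Posterior odds / (1 + Posterior odds)
       = 13.80 / (1 + 13.80)
       = 13.80 / 14.80
       = 0.9324

The evidence increased P(S) from 0.6667 to 0.9324.


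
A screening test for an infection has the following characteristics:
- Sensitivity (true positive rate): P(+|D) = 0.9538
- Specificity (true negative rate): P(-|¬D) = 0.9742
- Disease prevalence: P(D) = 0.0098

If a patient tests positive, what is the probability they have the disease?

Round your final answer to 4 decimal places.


Let D = has disease, + = positive test

Given:
- P(D) = 0.0098 (prevalence)
- P(+|D) = 0.9538 (sensitivity)
- P(-|¬D) = 0.9742 (specificity)
- P(+|¬D) = 0.0258 (false positive rate = 1 - specificity)

Step 1: Find P(+)
P(+) = P(+|D)P(D) + P(+|¬D)P(¬D)
     = 0.9538 × 0.0098 + 0.0258 × 0.9902
     = 0.00934724 + 0.02554716
     = 0.03489440

Step 2: Apply Bayes' theorem for P(D|+)
P(D|+) = P(+|D)P(D) / P(+)
       = 0.00934724 / 0.03489440
       = 0.2679


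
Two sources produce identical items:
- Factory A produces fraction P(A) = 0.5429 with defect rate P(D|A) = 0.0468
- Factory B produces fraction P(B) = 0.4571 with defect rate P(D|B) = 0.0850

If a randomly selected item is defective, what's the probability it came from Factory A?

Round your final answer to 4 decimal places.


Let A = from Factory A, D = defective

Given:
- P(A) = 0.5429, P(B) = 0.4571
- P(D|A) = 0.0468, P(D|B) = 0.0850

Step 1: Find P(D)
P(D) = P(D|A)P(A) + P(D|B)P(B)
     = 0.0468 × 0.5429 + 0.0850 × 0.4571
     = 0.02540772 + 0.03885350
     = 0.06426122

Step 2: Apply Bayes' theorem
P(A|D) = P(D|A)P(A) / P(D)
       = 0.02540772 / 0.06426122
       = 0.3954


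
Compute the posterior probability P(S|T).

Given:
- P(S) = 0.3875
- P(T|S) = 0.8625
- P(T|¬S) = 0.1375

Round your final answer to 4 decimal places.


Bayes' theorem: P(S|T) = P(T|S) × P(S) / P(T)

Step 1: Calculate P(T) using law of total probability
P(T) = P(T|S)P(S) + P(T|¬S)P(¬S)
     = 0.8625 × 0.3875 + 0.1375 × 0.6125
     = 0.33421875 + 0.08421875
     = 0.41843750

Step 2: Apply Bayes' theorem
P(S|T) = P(T|S) × P(S) / P(T)
       = 0.33421875 / 0.41843750
       = 0.7987


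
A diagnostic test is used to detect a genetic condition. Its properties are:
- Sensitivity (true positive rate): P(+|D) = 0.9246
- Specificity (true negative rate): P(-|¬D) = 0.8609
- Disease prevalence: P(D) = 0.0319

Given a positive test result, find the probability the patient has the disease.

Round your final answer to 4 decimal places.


Let D = has disease, + = positive test

Given:
- P(D) = 0.0319 (prevalence)
- P(+|D) = 0.9246 (sensitivity)
- P(-|¬D) = 0.8609 (specificity)
- P(+|¬D) = 0.1391 (false positive rate = 1 - specificity)

Step 1: Find P(+)
P(+) = P(+|D)P(D) + P(+|¬D)P(¬D)
     = 0.9246 × 0.0319 + 0.1391 × 0.9681
     = 0.02949474 + 0.13466271
     = 0.16415745

Step 2: Apply Bayes' theorem for P(D|+)
P(D|+) = P(+|D)P(D) / P(+)
       = 0.02949474 / 0.16415745
       = 0.1797


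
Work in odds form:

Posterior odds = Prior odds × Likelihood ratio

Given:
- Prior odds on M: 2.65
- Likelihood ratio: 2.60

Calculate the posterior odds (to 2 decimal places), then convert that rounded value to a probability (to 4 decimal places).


Step 1: Calculate posterior odds
Posterior odds = Prior odds × LR
               = 2.65 × 2.60
               = 6.89

Step 2: Convert to probability
P(M|E) = Posterior odds / (1 + Posterior odds)
       = 6.89 / (1 + 6.89)
       = 6.89 / 7.89
       = 0.8733

The evidence increased P(M) from 0.7260 to 0.8733.


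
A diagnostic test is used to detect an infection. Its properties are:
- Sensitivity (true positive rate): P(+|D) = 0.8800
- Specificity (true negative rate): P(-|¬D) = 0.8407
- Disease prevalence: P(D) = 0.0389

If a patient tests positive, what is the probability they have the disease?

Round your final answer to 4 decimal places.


Let D = has disease, + = positive test

Given:
- P(D) = 0.0389 (prevalence)
- P(+|D) = 0.8800 (sensitivity)
- P(-|¬D) = 0.8407 (specificity)
- P(+|¬D) = 0.1593 (false positive rate = 1 - specificity)

Step 1: Find P(+)
P(+) = P(+|D)P(D) + P(+|¬D)P(¬D)
     = 0.8800 × 0.0389 + 0.1593 × 0.9611
     = 0.03423200 + 0.15310323
     = 0.18733523

Step 2: Apply Bayes' theorem for P(D|+)
P(D|+) = P(+|D)P(D) / P(+)
       = 0.03423200 / 0.18733523
       = 0.1827


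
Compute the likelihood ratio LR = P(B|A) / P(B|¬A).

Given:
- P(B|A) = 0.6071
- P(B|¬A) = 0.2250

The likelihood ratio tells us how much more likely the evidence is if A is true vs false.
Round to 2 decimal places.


Likelihood Ratio (LR) = P(B|A) / P(B|¬A)

LR = 0.6071 / 0.2250
   = 2.70

The evidence is 2.70 times more likely if A is true than if A is false.
LR > 1, so observing B raises the odds in favor of A.


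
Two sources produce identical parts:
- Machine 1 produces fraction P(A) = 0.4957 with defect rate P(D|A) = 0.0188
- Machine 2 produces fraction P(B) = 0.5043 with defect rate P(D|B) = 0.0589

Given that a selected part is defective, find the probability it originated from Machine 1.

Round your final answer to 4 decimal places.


Let A = from Machine 1, D = defective

Given:
- P(A) = 0.4957, P(B) = 0.5043
- P(D|A) = 0.0188, P(D|B) = 0.0589

Step 1: Find P(D)
P(D) = P(D|A)P(A) + P(D|B)P(B)
     = 0.0188 × 0.4957 + 0.0589 × 0.5043
     = 0.00931916 + 0.02970327
     = 0.03902243

Step 2: Apply Bayes' theorem
P(A|D) = P(D|A)P(A) / P(D)
       = 0.00931916 / 0.03902243
       = 0.2388


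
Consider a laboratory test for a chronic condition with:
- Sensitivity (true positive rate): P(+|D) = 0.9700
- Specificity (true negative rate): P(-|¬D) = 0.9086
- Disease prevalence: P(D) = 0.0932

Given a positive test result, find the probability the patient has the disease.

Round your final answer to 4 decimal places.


Let D = has disease, + = positive test

Given:
- P(D) = 0.0932 (prevalence)
- P(+|D) = 0.9700 (sensitivity)
- P(-|¬D) = 0.9086 (specificity)
- P(+|¬D) = 0.0914 (false positive rate = 1 - specificity)

Step 1: Find P(+)
P(+) = P(+|D)P(D) + P(+|¬D)P(¬D)
     = 0.9700 × 0.0932 + 0.0914 × 0.9068
     = 0.09040400 + 0.08288152
     = 0.17328552

Step 2: Apply Bayes' theorem for P(D|+)
P(D|+) = P(+|D)P(D) / P(+)
       = 0.09040400 / 0.17328552
       = 0.5217


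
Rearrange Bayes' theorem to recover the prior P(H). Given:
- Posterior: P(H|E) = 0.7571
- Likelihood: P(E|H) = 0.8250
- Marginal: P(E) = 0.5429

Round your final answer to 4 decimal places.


From Bayes' theorem: P(H|E) = P(E|H) × P(H) / P(E)

Rearranging for P(H):
P(H) = P(H|E) × P(E) / P(E|H)
     = 0.7571 × 0.5429 / 0.8250
     = 0.41102959 / 0.8250
     = 0.4982


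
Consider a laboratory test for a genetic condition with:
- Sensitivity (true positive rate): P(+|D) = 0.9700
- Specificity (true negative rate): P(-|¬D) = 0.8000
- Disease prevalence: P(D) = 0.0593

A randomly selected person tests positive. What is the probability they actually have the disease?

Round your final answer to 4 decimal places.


Let D = has disease, + = positive test

Given:
- P(D) = 0.0593 (prevalence)
- P(+|D) = 0.9700 (sensitivity)
- P(-|¬D) = 0.8000 (specificity)
- P(+|¬D) = 0.2000 (false positive rate = 1 - specificity)

Step 1: Find P(+)
P(+) = P(+|D)P(D) + P(+|¬D)P(¬D)
     = 0.9700 × 0.0593 + 0.2000 × 0.9407
     = 0.05752100 + 0.18814000
     = 0.24566100

Step 2: Apply Bayes' theorem for P(D|+)
P(D|+) = P(+|D)P(D) / P(+)
       = 0.05752100 / 0.24566100
       = 0.2341


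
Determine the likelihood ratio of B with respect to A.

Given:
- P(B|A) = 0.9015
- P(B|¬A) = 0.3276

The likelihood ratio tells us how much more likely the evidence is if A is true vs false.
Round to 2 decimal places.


Likelihood Ratio (LR) = P(B|A) / P(B|¬A)

LR = 0.9015 / 0.3276
   = 2.75

The evidence is 2.75 times more likely if A is true than if A is false.
Since LR > 1, the evidence supports A over ¬A.


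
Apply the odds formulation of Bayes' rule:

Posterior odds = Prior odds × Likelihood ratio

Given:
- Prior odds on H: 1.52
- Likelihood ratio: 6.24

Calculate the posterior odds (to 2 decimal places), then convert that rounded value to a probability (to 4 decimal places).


Step 1: Calculate posterior odds
Posterior odds = Prior odds × LR
               = 1.52 × 6.24
               = 9.48

Step 2: Convert to probability
P(H|E) = Posterior odds / (1 + Posterior odds)
       = 9.48 / (1 + 9.48)
       = 9.48 / 10.48
       = 0.9046

The evidence increased P(H) from 0.6032 to 0.9046.


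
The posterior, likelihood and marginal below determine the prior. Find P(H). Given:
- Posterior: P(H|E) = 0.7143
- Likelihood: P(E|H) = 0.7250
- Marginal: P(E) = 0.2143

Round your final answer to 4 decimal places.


From Bayes' theorem: P(H|E) = P(E|H) × P(H) / P(E)

Rearranging for P(H):
P(H) = P(H|E) × P(E) / P(E|H)
     = 0.7143 × 0.2143 / 0.7250
     = 0.15307449 / 0.7250
     = 0.2111


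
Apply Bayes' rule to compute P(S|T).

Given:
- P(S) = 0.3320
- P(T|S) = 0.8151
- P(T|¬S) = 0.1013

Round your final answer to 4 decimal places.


Bayes' theorem: P(S|T) = P(T|S) × P(S) / P(T)

Step 1: Calculate P(T) using law of total probability
P(T) = P(T|S)P(S) + P(T|¬S)P(¬S)
     = 0.8151 × 0.3320 + 0.1013 × 0.6680
     = 0.27061320 + 0.06766840
     = 0.33828160

Step 2: Apply Bayes' theorem
P(S|T) = P(T|S) × P(S) / P(T)
       = 0.27061320 / 0.33828160
       = 0.8000


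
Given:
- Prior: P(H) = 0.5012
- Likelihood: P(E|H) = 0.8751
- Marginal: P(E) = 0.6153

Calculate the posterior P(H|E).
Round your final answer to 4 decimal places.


Using Bayes' theorem:

P(H|E) = P(E|H) × P(H) / P(E)
       = 0.8751 × 0.5012 / 0.6153
       = 0.43860012 / 0.6153
       = 0.7128

The evidence strengthens our belief in H.
Prior: 0.5012 → Posterior: 0.7128


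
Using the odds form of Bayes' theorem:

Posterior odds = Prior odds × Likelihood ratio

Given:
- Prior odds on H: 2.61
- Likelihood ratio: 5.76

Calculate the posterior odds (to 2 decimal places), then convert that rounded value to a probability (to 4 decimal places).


Step 1: Calculate posterior odds
Posterior odds = Prior odds × LR
               = 2.61 × 5.76
               = 15.03

Step 2: Convert to probability
P(H|E) = Posterior odds / (1 + Posterior odds)
       = 15.03 / (1 + 15.03)
       = 15.03 / 16.03
       = 0.9376

The evidence increased P(H) from 0.7230 to 0.9376.


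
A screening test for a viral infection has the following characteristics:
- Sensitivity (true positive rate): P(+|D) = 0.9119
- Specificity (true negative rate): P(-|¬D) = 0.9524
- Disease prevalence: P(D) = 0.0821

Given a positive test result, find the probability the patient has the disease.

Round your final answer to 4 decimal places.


Let D = has disease, + = positive test

Given:
- P(D) = 0.0821 (prevalence)
- P(+|D) = 0.9119 (sensitivity)
- P(-|¬D) = 0.9524 (specificity)
- P(+|¬D) = 0.0476 (false positive rate = 1 - specificity)

Step 1: Find P(+)
P(+) = P(+|D)P(D) + P(+|¬D)P(¬D)
     = 0.9119 × 0.0821 + 0.0476 × 0.9179
     = 0.07486699 + 0.04369204
     = 0.11855903

Step 2: Apply Bayes' theorem for P(D|+)
P(D|+) = P(+|D)P(D) / P(+)
       = 0.07486699 / 0.11855903
       = 0.6315


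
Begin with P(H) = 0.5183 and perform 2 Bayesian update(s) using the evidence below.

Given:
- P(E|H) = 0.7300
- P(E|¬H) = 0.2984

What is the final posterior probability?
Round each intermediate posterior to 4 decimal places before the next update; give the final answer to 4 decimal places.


Sequential Bayesian updating:

Initial prior: P(H) = 0.5183

Update 1:
  P(E) = 0.7300 × 0.5183 + 0.2984 × 0.4817 = 0.37835900 + 0.14373928 = 0.52209828
  P(H|E) = 0.37835900 / 0.52209828 = 0.7247

Update 2:
  P(E) = 0.7300 × 0.7247 + 0.2984 × 0.2753 = 0.52903100 + 0.08214952 = 0.61118052
  P(H|E) = 0.52903100 / 0.61118052 = 0.8656

Final posterior: 0.8656


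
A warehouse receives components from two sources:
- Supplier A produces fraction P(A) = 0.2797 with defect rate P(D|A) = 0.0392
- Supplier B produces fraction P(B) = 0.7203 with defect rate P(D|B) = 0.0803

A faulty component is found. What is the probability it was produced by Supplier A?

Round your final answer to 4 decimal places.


Let A = from Supplier A, D = faulty

Given:
- P(A) = 0.2797, P(B) = 0.7203
- P(D|A) = 0.0392, P(D|B) = 0.0803

Step 1: Find P(D)
P(D) = P(D|A)P(A) + P(D|B)P(B)
     = 0.0392 × 0.2797 + 0.0803 × 0.7203
     = 0.01096424 + 0.05784009
     = 0.06880433

Step 2: Apply Bayes' theorem
P(A|D) = P(D|A)P(A) / P(D)
       = 0.01096424 / 0.06880433
       = 0.1594


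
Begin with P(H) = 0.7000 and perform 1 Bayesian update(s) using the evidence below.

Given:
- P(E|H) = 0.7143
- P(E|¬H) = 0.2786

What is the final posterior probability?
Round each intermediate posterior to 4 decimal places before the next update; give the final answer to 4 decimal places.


Sequential Bayesian updating:

Initial prior: P(H) = 0.7000

Update 1:
  P(E) = 0.7143 × 0.7000 + 0.2786 × 0.3000 = 0.50001000 + 0.08358000 = 0.58359000
  P(H|E) = 0.50001000 / 0.58359000 = 0.8568

Final posterior: 0.8568


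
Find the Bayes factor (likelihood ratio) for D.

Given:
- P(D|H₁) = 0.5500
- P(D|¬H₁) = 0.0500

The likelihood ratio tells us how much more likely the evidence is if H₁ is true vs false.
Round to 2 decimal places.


Likelihood Ratio (LR) = P(D|H₁) / P(D|¬H₁)

LR = 0.5500 / 0.0500
   = 11.00

The evidence is 11.00 times more likely if H₁ is true than if H₁ is false.
LR > 1, so observing D raises the odds in favor of H₁.


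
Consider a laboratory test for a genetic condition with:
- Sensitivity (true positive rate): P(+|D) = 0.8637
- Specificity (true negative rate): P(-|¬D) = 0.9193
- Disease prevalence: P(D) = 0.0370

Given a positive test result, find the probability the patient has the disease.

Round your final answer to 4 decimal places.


Let D = has disease, + = positive test

Given:
- P(D) = 0.0370 (prevalence)
- P(+|D) = 0.8637 (sensitivity)
- P(-|¬D) = 0.9193 (specificity)
- P(+|¬D) = 0.0807 (false positive rate = 1 - specificity)

Step 1: Find P(+)
P(+) = P(+|D)P(D) + P(+|¬D)P(¬D)
     = 0.8637 × 0.0370 + 0.0807 × 0.9630
     = 0.03195690 + 0.07771410
     = 0.10967100

Step 2: Apply Bayes' theorem for P(D|+)
P(D|+) = P(+|D)P(D) / P(+)
       = 0.03195690 / 0.10967100
       = 0.2914
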